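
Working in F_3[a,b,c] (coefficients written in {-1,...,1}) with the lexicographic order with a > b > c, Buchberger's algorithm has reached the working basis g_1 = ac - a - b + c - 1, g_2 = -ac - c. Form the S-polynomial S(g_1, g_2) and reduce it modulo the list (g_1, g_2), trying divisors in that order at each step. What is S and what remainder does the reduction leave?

lcm(LM(g_1), LM(g_2)) = ac.
S = (lcm/LT(g_1))·g_1 − (lcm/LT(g_2))·g_2 = -a - b - 1.
Reduce S modulo (g_1, g_2) in that order:
  leading term a: no divisor's leading term divides it; move -a to the remainder.
  leading term b: no divisor's leading term divides it; move -b to the remainder.
  leading term 1: no divisor's leading term divides it; move -1 to the remainder.
The remainder -a - b - 1 is nonzero, so it would be added as the next basis element.
This is the inner loop of Buchberger's algorithm — each nonzero remainder becomes a new basis element.

S(g_1, g_2) = -a - b - 1; remainder on division = -a - b - 1.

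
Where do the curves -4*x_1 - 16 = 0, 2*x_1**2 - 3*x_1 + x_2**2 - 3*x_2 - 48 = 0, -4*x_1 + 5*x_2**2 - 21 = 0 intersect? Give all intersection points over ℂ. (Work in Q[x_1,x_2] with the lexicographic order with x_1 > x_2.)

{(-4, -1)}

Compute a lex Gröbner basis by Buchberger's algorithm.
f_1 = -4*x_1 - 16, LT = x_1.
f_2 = 2*x_1**2 - 3*x_1 + x_2**2 - 3*x_2 - 48, LT = x_1**2.
f_3 = -4*x_1 + 5*x_2**2 - 21, LT = x_1.

S(f_1,f_2): lcm = x_1**2. S = 11/2*x_1 - 1/2*x_2**2 + 3/2*x_2 + 24.
  leading term x_1: subtract (-11/8)·f_1 from 11/2*x_1 - 1/2*x_2**2 + 3/2*x_2 + 24 → -1/2*x_2**2 + 3/2*x_2 + 2
  leading term x_2**2: no divisor's leading term divides it; move -1/2*x_2**2 to the remainder.
  leading term x_2: no divisor's leading term divides it; move 3/2*x_2 to the remainder.
  leading term 1: no divisor's leading term divides it; move 2 to the remainder.
  remainder -1/2*x_2**2 + 3/2*x_2 + 2 ≠ 0; add h_4 = -1/2*x_2**2 + 3/2*x_2 + 2 to the basis.

S(f_1,f_3): lcm = x_1. S = 5/4*x_2**2 - 5/4.
  leading term x_2**2: subtract (-5/2)·h_4 from 5/4*x_2**2 - 5/4 → 15/4*x_2 + 15/4
  leading term x_2: no divisor's leading term divides it; move 15/4*x_2 to the remainder.
  leading term 1: no divisor's leading term divides it; move 15/4 to the remainder.
  remainder 15/4*x_2 + 15/4 ≠ 0; add h_5 = 15/4*x_2 + 15/4 to the basis.

S(f_2,f_3): lcm = x_1**2. S = 5/4*x_1*x_2**2 - 27/4*x_1 + 1/2*x_2**2 - 3/2*x_2 - 24.
  leading term x_1*x_2**2: subtract (-5/16*x_2**2)·f_1 from 5/4*x_1*x_2**2 - 27/4*x_1 + 1/2*x_2**2 - 3/2*x_2 - 24 → -27/4*x_1 - 9/2*x_2**2 - 3/2*x_2 - 24
  leading term x_1: subtract (27/16)·f_1 from -27/4*x_1 - 9/2*x_2**2 - 3/2*x_2 - 24 → -9/2*x_2**2 - 3/2*x_2 + 3
  leading term x_2**2: subtract (9)·h_4 from -9/2*x_2**2 - 3/2*x_2 + 3 → -15*x_2 - 15
  leading term x_2: subtract (-4)·h_5 from -15*x_2 - 15 → 0
  remainder 0.

S(f_1,h_4): leading monomials are coprime, so the S-polynomial reduces to 0 (Buchberger's first criterion).
S(f_2,h_4): leading monomials are coprime, so the S-polynomial reduces to 0 (Buchberger's first criterion).
S(f_3,h_4): leading monomials are coprime, so the S-polynomial reduces to 0 (Buchberger's first criterion).
S(f_1,h_5): leading monomials are coprime, so the S-polynomial reduces to 0 (Buchberger's first criterion).
S(f_2,h_5): leading monomials are coprime, so the S-polynomial reduces to 0 (Buchberger's first criterion).
S(f_3,h_5): leading monomials are coprime, so the S-polynomial reduces to 0 (Buchberger's first criterion).
S(h_4,h_5): lcm = x_2**2. S = -4*x_2 - 4.
  leading term x_2: subtract (-16/15)·h_5 from -4*x_2 - 4 → 0
  remainder 0.

Every S-polynomial of the final basis reduces to 0, so we have a Gröbner basis.
Inter-reduce: drop elements whose leading term is divisible by another's, tail-reduce, and make monic.
Reduced Gröbner basis: {x_1 + 4, x_2 + 1}.

From the last basis element, x_2 + 1 = 0, so x_2 takes values in {-1}. Each choice, substituted upward through the basis, yields the corresponding point(s) of the solution set.
  x_2 = -1: the earlier basis element becomes x_1 + 4 = 0, giving x_1 = -4 — point (-4, -1).
Substituting each solution back into the original system confirms all equations vanish.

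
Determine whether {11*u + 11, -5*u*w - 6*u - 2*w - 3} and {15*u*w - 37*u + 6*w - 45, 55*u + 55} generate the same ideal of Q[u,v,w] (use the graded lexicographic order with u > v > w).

Equality of ideals is decidable: compute both reduced Gröbner bases (unique for the ordering) and check whether they agree.
Buchberger on the first generating set:
f_1 = 11*u + 11, LT = u.
f_2 = -5*u*w - 6*u - 2*w - 3, LT = u*w.

S(f_1,f_2): lcm = u*w. S = -6/5*u + 3/5*w - 3/5.
  leading term u: subtract (-6/55)·f_1 from -6/5*u + 3/5*w - 3/5 → 3/5*w + 3/5
  leading term w: no divisor's leading term divides it; move 3/5*w to the remainder.
  leading term 1: no divisor's leading term divides it; move 3/5 to the remainder.
  remainder 3/5*w + 3/5 ≠ 0; add g_3 = 3/5*w + 3/5 to the basis.

The other S-polynomials (S(f_1,g_3), S(f_2,g_3)) all reduce to 0 modulo the current basis, so we have a Gröbner basis.
Inter-reduce: drop elements whose leading term is divisible by another's, tail-reduce, and make monic.
Reduced Gröbner basis: {u + 1, w + 1}.

Buchberger on the second generating set:
h_1 = 15*u*w - 37*u + 6*w - 45, LT = u*w.
h_2 = 55*u + 55, LT = u.

S(h_1,h_2): lcm = u*w. S = -37/15*u - 3/5*w - 3.
  leading term u: subtract (-37/825)·h_2 from -37/15*u - 3/5*w - 3 → -3/5*w - 8/15
  leading term w: no divisor's leading term divides it; move -3/5*w to the remainder.
  leading term 1: no divisor's leading term divides it; move -8/15 to the remainder.
  remainder -3/5*w - 8/15 ≠ 0; add k_3 = -3/5*w - 8/15 to the basis.

The other S-polynomials (S(h_1,k_3), S(h_2,k_3)) all reduce to 0 modulo the current basis, so we have a Gröbner basis.
Inter-reduce: drop elements whose leading term is divisible by another's, tail-reduce, and make monic.
Reduced Gröbner basis: {u + 1, w + 8/9}.

The bases are distinct; the ideals are different.

No, the ideals differ.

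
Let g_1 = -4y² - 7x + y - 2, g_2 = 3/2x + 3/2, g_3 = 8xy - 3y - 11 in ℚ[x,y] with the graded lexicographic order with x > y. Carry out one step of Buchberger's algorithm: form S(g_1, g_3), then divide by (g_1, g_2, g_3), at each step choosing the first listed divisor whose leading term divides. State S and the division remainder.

S(g_1, g_3) = 7/4x² - ¼xy + ⅜y² + ½x + 11/8y; remainder on division = 55/32y + 55/32.

lcm(LM(g_1), LM(g_3)) = xy².
S = (lcm/LT(g_1))·g_1 − (lcm/LT(g_3))·g_3 = 7/4x² - ¼xy + ⅜y² + ½x + 11/8y.
Reduce S modulo (g_1, g_2, g_3) in that order:
  leading term x²: subtract (7/6x)·g_2 from 7/4x² - ¼xy + ⅜y² + ½x + 11/8y → -¼xy + ⅜y² - 5/4x + 11/8y
  leading term xy: subtract (-⅙y)·g_2 from -¼xy + ⅜y² - 5/4x + 11/8y → ⅜y² - 5/4x + 13/8y
  leading term y²: subtract (-3/32)·g_1 from ⅜y² - 5/4x + 13/8y → -61/32x + 55/32y - 3/16
  leading term x: subtract (-61/48)·g_2 from -61/32x + 55/32y - 3/16 → 55/32y + 55/32
  leading term y: no divisor's leading term divides it; move 55/32y to the remainder.
  leading term 1: no divisor's leading term divides it; move 55/32 to the remainder.
The remainder 55/32y + 55/32 is nonzero, so it would be added as the next basis element.
This is the inner loop of Buchberger's algorithm — each nonzero remainder becomes a new basis element.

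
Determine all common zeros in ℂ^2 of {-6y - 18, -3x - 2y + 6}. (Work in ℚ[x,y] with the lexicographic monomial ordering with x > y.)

Compute a lex Gröbner basis by Buchberger's algorithm.
f_1 = -6y - 18, LT = y.
f_2 = -3x - 2y + 6, LT = x.

S(f_1,f_2): leading monomials are coprime, so the S-polynomial reduces to 0 (Buchberger's first criterion).
Every S-polynomial of the final basis reduces to 0, so we have a Gröbner basis.
Inter-reduce: drop elements whose leading term is divisible by another's, tail-reduce, and make monic.
Reduced Gröbner basis: {x - 4, y + 3}.

A lex Gröbner basis eliminates variables successively. Here y + 3 depends only on y, with roots {-3}; lifting each root through the earlier basis elements recovers the full solutions.
  y = -3: the earlier basis element becomes x - 4 = 0, giving x = 4 — point (4, -3).

{(4, -3)}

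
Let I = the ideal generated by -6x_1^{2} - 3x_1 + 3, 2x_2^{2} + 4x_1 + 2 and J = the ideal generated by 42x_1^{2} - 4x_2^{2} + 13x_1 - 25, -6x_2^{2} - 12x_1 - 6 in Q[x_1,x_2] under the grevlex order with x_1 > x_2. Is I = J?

Two ideals are equal iff their reduced Gröbner bases coincide (the reduced basis is unique for a fixed ordering).
Buchberger on the first generating set:
f_1 = -6x_1^{2} - 3x_1 + 3, LT = x_1^{2}.
f_2 = 2x_2^{2} + 4x_1 + 2, LT = x_2^{2}.

The S-polynomials (S(f_1,f_2)) all reduce to 0 modulo the current basis, so we have a Gröbner basis.
Inter-reduce: drop elements whose leading term is divisible by another's, tail-reduce, and make monic.
Reduced Gröbner basis: {x_1^{2} + \tfrac{1}{2}x_1 - \tfrac{1}{2}, x_2^{2} + 2x_1 + 1}.

Buchberger on the second generating set:
h_1 = 42x_1^{2} - 4x_2^{2} + 13x_1 - 25, LT = x_1^{2}.
h_2 = -6x_2^{2} - 12x_1 - 6, LT = x_2^{2}.

The S-polynomials (S(h_1,h_2)) all reduce to 0 modulo the current basis, so we have a Gröbner basis.
Inter-reduce: drop elements whose leading term is divisible by another's, tail-reduce, and make monic.
Reduced Gröbner basis: {x_1^{2} + \tfrac{1}{2}x_1 - \tfrac{1}{2}, x_2^{2} + 2x_1 + 1}.

Same reduced basis, so the two generating sets span the same ideal.

Yes, the ideals are equal.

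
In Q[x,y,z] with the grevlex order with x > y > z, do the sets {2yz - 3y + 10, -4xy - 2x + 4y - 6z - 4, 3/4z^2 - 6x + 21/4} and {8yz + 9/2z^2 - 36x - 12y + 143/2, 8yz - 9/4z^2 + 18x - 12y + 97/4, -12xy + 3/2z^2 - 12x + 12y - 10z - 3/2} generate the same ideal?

Equality of ideals is decidable: compute both reduced Gröbner bases (unique for the ordering) and check whether they agree.
Buchberger on the first generating set:
f_1 = 2yz - 3y + 10, LT = yz.
f_2 = -4xy - 2x + 4y - 6z - 4, LT = xy.
f_3 = 3/4z^2 - 6x + 21/4, LT = z^2.

S(f_1,f_2): lcm = xyz. S = -3/2xy - 1/2xz + yz - 3/2z^2 + 5x - z.
  reduce S modulo (f_1, f_2, f_3):
  remainder -1/2xz - 25/4x + 5/4z + 7 ≠ 0; add g_4 = -1/2xz - 25/4x + 5/4z + 7 to the basis.

S(f_1,f_3): lcm = yz^2. S = 8xy - 3/2yz - 7y + 5z.
  reduce S modulo (f_1, f_2, f_3, g_4):
  remainder -4x - 5/4y - 7z - 1/2 ≠ 0; add g_5 = -4x - 5/4y - 7z - 1/2 to the basis.

S(f_2,g_5): lcm = xy. S = -5/16y^2 - 7/4yz + 1/2x - 9/8y + 3/2z + 1.
  reduce S modulo (f_1, f_2, f_3, g_4, g_5):
  remainder -5/16y^2 - 125/32y + 5/8z + 155/16 ≠ 0; add g_6 = -5/16y^2 - 125/32y + 5/8z + 155/16 to the basis.

The other S-polynomials (S(f_2,f_3), S(f_1,g_4), S(f_2,g_4), S(f_3,g_4), S(f_1,g_5), S(f_3,g_5), S(g_4,g_5), S(f_1,g_6), S(f_2,g_6), S(f_3,g_6), S(g_4,g_6), S(g_5,g_6)) all reduce to 0 modulo the current basis, so we have a Gröbner basis.
Inter-reduce: drop elements whose leading term is divisible by another's, tail-reduce, and make monic.
Reduced Gröbner basis: {y^2 + 25/2y - 2z - 31, yz - 3/2y + 5, z^2 + 5/2y + 14z + 8, x + 5/16y + 7/4z + 1/8}.

Buchberger on the second generating set:
h_1 = 8yz + 9/2z^2 - 36x - 12y + 143/2, LT = yz.
h_2 = 8yz - 9/4z^2 + 18x - 12y + 97/4, LT = yz.
h_3 = -12xy + 3/2z^2 - 12x + 12y - 10z - 3/2, LT = xy.

S(h_1,h_2): lcm = yz. S = 27/32z^2 - 27/4x + 189/32.
  reduce S modulo (h_1, h_2, h_3):
  remainder 27/32z^2 - 27/4x + 189/32 ≠ 0; add k_4 = 27/32z^2 - 27/4x + 189/32 to the basis.

S(h_1,h_3): lcm = xyz. S = 9/16xz^2 + 1/8z^3 - 9/2x^2 - 3/2xy - xz + yz - 5/6z^2 + 143/16x - 1/8z.
  reduce S modulo (h_1, h_2, h_3, k_4):
  remainder -5/3x + 1/4z + 7/3 ≠ 0; add k_5 = -5/3x + 1/4z + 7/3 to the basis.

S(h_1,k_4): lcm = yz^2. S = 9/16z^3 + 8xy - 9/2xz - 3/2yz - 7y + 143/16z.
  reduce S modulo (h_1, h_2, h_3, k_4, k_5):
  remainder -5/4y - 5/3z - 1/2 ≠ 0; add k_6 = -5/4y - 5/3z - 1/2 to the basis.

The other S-polynomials (S(h_2,h_3), S(h_2,k_4), S(h_3,k_4), S(h_1,k_5), S(h_2,k_5), S(h_3,k_5), S(k_4,k_5), S(h_1,k_6), S(h_2,k_6), S(h_3,k_6), S(k_4,k_6), S(k_5,k_6)) all reduce to 0 modulo the current basis, so we have a Gröbner basis.
Inter-reduce: drop elements whose leading term is divisible by another's, tail-reduce, and make monic.
Reduced Gröbner basis: {z^2 - 6/5z - 21/5, x - 3/20z - 7/5, y + 4/3z + 2/5}.

The bases are distinct; the ideals are different.

No, the ideals differ.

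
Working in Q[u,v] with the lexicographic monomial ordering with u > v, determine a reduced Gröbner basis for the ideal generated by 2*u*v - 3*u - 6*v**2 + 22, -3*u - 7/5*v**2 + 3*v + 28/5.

f_1 = 2*u*v - 3*u - 6*v**2 + 22, LT = u*v.
f_2 = -3*u - 7/5*v**2 + 3*v + 28/5, LT = u.

S(f_1,f_2): lcm = u*v. S = -3/2*u - 7/15*v**3 - 2*v**2 + 28/15*v + 11.
  leading term u: subtract (1/2)·f_2 from -3/2*u - 7/15*v**3 - 2*v**2 + 28/15*v + 11 → -7/15*v**3 - 13/10*v**2 + 11/30*v + 41/5
  leading term v**3: no divisor's leading term divides it; move -7/15*v**3 to the remainder.
  leading term v**2: no divisor's leading term divides it; move -13/10*v**2 to the remainder.
  leading term v: no divisor's leading term divides it; move 11/30*v to the remainder.
  leading term 1: no divisor's leading term divides it; move 41/5 to the remainder.
  remainder -7/15*v**3 - 13/10*v**2 + 11/30*v + 41/5 ≠ 0; add g_3 = -7/15*v**3 - 13/10*v**2 + 11/30*v + 41/5 to the basis.

The other S-polynomials (S(f_1,g_3), S(f_2,g_3)) all reduce to 0 modulo the current basis, so we have a Gröbner basis.
Inter-reduce: drop elements whose leading term is divisible by another's, tail-reduce, and make monic.

G = {u + 7/15*v**2 - v - 28/15, v**3 + 39/14*v**2 - 11/14*v - 123/7}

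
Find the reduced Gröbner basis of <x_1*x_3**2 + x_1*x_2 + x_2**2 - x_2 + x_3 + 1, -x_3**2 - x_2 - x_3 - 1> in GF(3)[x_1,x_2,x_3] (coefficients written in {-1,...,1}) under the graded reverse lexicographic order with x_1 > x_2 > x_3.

f_1 = x_1*x_3**2 + x_1*x_2 + x_2**2 - x_2 + x_3 + 1, LT = x_1*x_3**2.
f_2 = -x_3**2 - x_2 - x_3 - 1, LT = x_3**2.

S(f_1,f_2): lcm = x_1*x_3**2. S = x_2**2 - x_1*x_3 - x_1 - x_2 + x_3 + 1.
  reduce S modulo (f_1, f_2):
  remainder x_2**2 - x_1*x_3 - x_1 - x_2 + x_3 + 1 ≠ 0; add g_3 = x_2**2 - x_1*x_3 - x_1 - x_2 + x_3 + 1 to the basis.

The other S-polynomials (S(f_1,g_3), S(f_2,g_3)) all reduce to 0 modulo the current basis, so we have a Gröbner basis.
Inter-reduce: drop elements whose leading term is divisible by another's, tail-reduce, and make monic.

G = {x_2**2 - x_1*x_3 - x_1 - x_2 + x_3 + 1, x_3**2 + x_2 + x_3 + 1}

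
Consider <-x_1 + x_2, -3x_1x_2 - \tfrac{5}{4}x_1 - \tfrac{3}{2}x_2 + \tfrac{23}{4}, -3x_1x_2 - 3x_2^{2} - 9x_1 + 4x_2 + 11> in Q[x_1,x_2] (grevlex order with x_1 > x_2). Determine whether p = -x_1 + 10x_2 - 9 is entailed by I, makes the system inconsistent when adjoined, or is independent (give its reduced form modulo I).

First compute the reduced Gröbner basis of I by Buchberger's algorithm.
f_1 = -x_1 + x_2, LT = x_1.
f_2 = -3x_1x_2 - \tfrac{5}{4}x_1 - \tfrac{3}{2}x_2 + \tfrac{23}{4}, LT = x_1x_2.
f_3 = -3x_1x_2 - 3x_2^{2} - 9x_1 + 4x_2 + 11, LT = x_1x_2.

S(f_1,f_2): lcm = x_1x_2. S = -x_2^{2} - \tfrac{5}{12}x_1 - \tfrac{1}{2}x_2 + \tfrac{23}{12}.
  leading term x_2^{2}: no divisor's leading term divides it; move -x_2^{2} to the remainder.
  leading term x_1: subtract (\tfrac{5}{12})·f_1 from -\tfrac{5}{12}x_1 - \tfrac{1}{2}x_2 + \tfrac{23}{12} → -\tfrac{11}{12}x_2 + \tfrac{23}{12}
  leading term x_2: no divisor's leading term divides it; move -\tfrac{11}{12}x_2 to the remainder.
  leading term 1: no divisor's leading term divides it; move \tfrac{23}{12} to the remainder.
  remainder -x_2^{2} - \tfrac{11}{12}x_2 + \tfrac{23}{12} ≠ 0; add h_4 = -x_2^{2} - \tfrac{11}{12}x_2 + \tfrac{23}{12} to the basis.

S(f_1,f_3): lcm = x_1x_2. S = -2x_2^{2} - 3x_1 + \tfrac{4}{3}x_2 + \tfrac{11}{3}.
  leading term x_2^{2}: subtract (2)·h_4 from -2x_2^{2} - 3x_1 + \tfrac{4}{3}x_2 + \tfrac{11}{3} → -3x_1 + \tfrac{19}{6}x_2 - \tfrac{1}{6}
  leading term x_1: subtract (3)·f_1 from -3x_1 + \tfrac{19}{6}x_2 - \tfrac{1}{6} → \tfrac{1}{6}x_2 - \tfrac{1}{6}
  leading term x_2: no divisor's leading term divides it; move \tfrac{1}{6}x_2 to the remainder.
  leading term 1: no divisor's leading term divides it; move -\tfrac{1}{6} to the remainder.
  remainder \tfrac{1}{6}x_2 - \tfrac{1}{6} ≠ 0; add h_5 = \tfrac{1}{6}x_2 - \tfrac{1}{6} to the basis.

The other S-polynomials (S(f_2,f_3), S(f_1,h_4), S(f_2,h_4), S(f_3,h_4), S(f_1,h_5), S(f_2,h_5), S(f_3,h_5), S(h_4,h_5)) all reduce to 0 modulo the current basis, so we have a Gröbner basis.
Inter-reduce: drop elements whose leading term is divisible by another's, tail-reduce, and make monic.
Reduced Gröbner basis: {x_1 - 1, x_2 - 1}.
Label its elements g_1 = x_1 - 1, g_2 = x_2 - 1.

Reduce p = -x_1 + 10x_2 - 9 modulo G:
  leading term x_1: subtract (-1)·g_1 from -x_1 + 10x_2 - 9 → 10x_2 - 10
  leading term x_2: subtract (10)·g_2 from 10x_2 - 10 → 0
  normal form = 0.
Since the normal form is 0, p ∈ I.

The remainder on division by a Gröbner basis is unique — it is the normal form.

-x_1 + 10x_2 - 9 lies in I (it reduces to 0).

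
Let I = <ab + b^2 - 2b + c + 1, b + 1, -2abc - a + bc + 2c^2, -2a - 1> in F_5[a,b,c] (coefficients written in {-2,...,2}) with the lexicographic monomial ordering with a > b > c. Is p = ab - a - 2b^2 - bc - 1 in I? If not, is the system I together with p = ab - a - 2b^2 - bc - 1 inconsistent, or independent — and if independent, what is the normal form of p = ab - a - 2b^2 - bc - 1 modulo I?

Adjoining ab - a - 2b^2 - bc - 1 makes the ideal the whole ring: the system is inconsistent.

First compute the reduced Gröbner basis of I by Buchberger's algorithm.
f_1 = ab + b^2 - 2b + c + 1, LT = ab.
f_2 = b + 1, LT = b.
f_3 = -2abc - a + bc + 2c^2, LT = abc.
f_4 = -2a - 1, LT = a.

S(f_1,f_2): lcm = ab. S = -a + b^2 - 2b + c + 1.
  leading term a: subtract (-2)·f_4 from -a + b^2 - 2b + c + 1 → b^2 - 2b + c - 1
  leading term b^2: subtract (b)·f_2 from b^2 - 2b + c - 1 → 2b + c - 1
  leading term b: subtract (2)·f_2 from 2b + c - 1 → c + 2
  leading term c: no divisor's leading term divides it; move c to the remainder.
  leading term 1: no divisor's leading term divides it; move 2 to the remainder.
  remainder c + 2 ≠ 0; add h_5 = c + 2 to the basis.

The other S-polynomials (S(f_1,f_3), S(f_1,f_4), S(f_2,f_3), S(f_2,f_4), S(f_3,f_4), S(f_1,h_5), S(f_2,h_5), S(f_3,h_5), S(f_4,h_5)) all reduce to 0 modulo the current basis, so we have a Gröbner basis.
Inter-reduce: drop elements whose leading term is divisible by another's, tail-reduce, and make monic.
Reduced Gröbner basis: {a - 2, b + 1, c + 2}.
Label its elements g_1 = a - 2, g_2 = b + 1, g_3 = c + 2.

Reduce p = ab - a - 2b^2 - bc - 1 modulo G:
  leading term ab: subtract (b)·g_1 from ab - a - 2b^2 - bc - 1 → -a - 2b^2 - bc + 2b - 1
  leading term a: subtract (-1)·g_1 from -a - 2b^2 - bc + 2b - 1 → -2b^2 - bc + 2b + 2
  leading term b^2: subtract (-2b)·g_2 from -2b^2 - bc + 2b + 2 → -bc - b + 2
  leading term bc: subtract (-c)·g_2 from -bc - b + 2 → -b + c + 2
  leading term b: subtract (-1)·g_2 from -b + c + 2 → c - 2
  leading term c: subtract (1)·g_3 from c - 2 → 1
  leading term 1: no divisor's leading term divides it; move 1 to the remainder.
  normal form = 1.
The normal form is nonzero, so p ∉ I. Since p minus its normal form lies in I, I + (p) = I + (r) where r = 1; decide whether this ideal is the whole ring.
Here r = 1 is a nonzero constant, hence a unit: 1 ∈ I + (p), the Gröbner basis of I + (p) is {1}, and the enlarged system has no common solution — adjoining p is inconsistent.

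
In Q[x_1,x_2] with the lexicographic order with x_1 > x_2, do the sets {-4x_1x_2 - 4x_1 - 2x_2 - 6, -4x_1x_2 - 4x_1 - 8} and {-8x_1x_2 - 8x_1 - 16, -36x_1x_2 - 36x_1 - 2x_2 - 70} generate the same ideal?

Equality of ideals is decidable: compute both reduced Gröbner bases (unique for the ordering) and check whether they agree.
Buchberger on the first generating set:
f_1 = -4x_1x_2 - 4x_1 - 2x_2 - 6, LT = x_1x_2.
f_2 = -4x_1x_2 - 4x_1 - 8, LT = x_1x_2.

S(f_1,f_2): lcm = x_1x_2. S = 1/2x_2 - 1/2.
  reduce S modulo (f_1, f_2):
  remainder 1/2x_2 - 1/2 ≠ 0; add g_3 = 1/2x_2 - 1/2 to the basis.

S(f_1,g_3): lcm = x_1x_2. S = 2x_1 + 1/2x_2 + 3/2.
  reduce S modulo (f_1, f_2, g_3):
  remainder 2x_1 + 2 ≠ 0; add g_4 = 2x_1 + 2 to the basis.

The other S-polynomials (S(f_2,g_3), S(f_1,g_4), S(f_2,g_4), S(g_3,g_4)) all reduce to 0 modulo the current basis, so we have a Gröbner basis.
Inter-reduce: drop elements whose leading term is divisible by another's, tail-reduce, and make monic.
Reduced Gröbner basis: {x_1 + 1, x_2 - 1}.

Buchberger on the second generating set:
h_1 = -8x_1x_2 - 8x_1 - 16, LT = x_1x_2.
h_2 = -36x_1x_2 - 36x_1 - 2x_2 - 70, LT = x_1x_2.

S(h_1,h_2): lcm = x_1x_2. S = -1/18x_2 + 1/18.
  reduce S modulo (h_1, h_2):
  remainder -1/18x_2 + 1/18 ≠ 0; add k_3 = -1/18x_2 + 1/18 to the basis.

S(h_1,k_3): lcm = x_1x_2. S = 2x_1 + 2.
  reduce S modulo (h_1, h_2, k_3):
  remainder 2x_1 + 2 ≠ 0; add k_4 = 2x_1 + 2 to the basis.

The other S-polynomials (S(h_2,k_3), S(h_1,k_4), S(h_2,k_4), S(k_3,k_4)) all reduce to 0 modulo the current basis, so we have a Gröbner basis.
Inter-reduce: drop elements whose leading term is divisible by another's, tail-reduce, and make monic.
Reduced Gröbner basis: {x_1 + 1, x_2 - 1}.

These coincide, so the ideals are equal.

Yes, the ideals are equal.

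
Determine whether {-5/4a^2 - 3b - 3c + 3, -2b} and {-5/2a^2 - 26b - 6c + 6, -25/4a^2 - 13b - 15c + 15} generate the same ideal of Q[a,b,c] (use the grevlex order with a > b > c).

Yes, the ideals are equal.

For a fixed monomial order, each ideal has a unique reduced Gröbner basis; comparing bases decides equality.
Buchberger on the first generating set:
f_1 = -5/4a^2 - 3b - 3c + 3, LT = a^2.
f_2 = -2b, LT = b.

The S-polynomials (S(f_1,f_2)) all reduce to 0 modulo the current basis, so we have a Gröbner basis.
Inter-reduce: drop elements whose leading term is divisible by another's, tail-reduce, and make monic.
Reduced Gröbner basis: {a^2 + 12/5c - 12/5, b}.

Buchberger on the second generating set:
h_1 = -5/2a^2 - 26b - 6c + 6, LT = a^2.
h_2 = -25/4a^2 - 13b - 15c + 15, LT = a^2.

S(h_1,h_2): lcm = a^2. S = 208/25b.
  leading term b: no divisor's leading term divides it; move 208/25b to the remainder.
  remainder 208/25b ≠ 0; add k_3 = 208/25b to the basis.

The other S-polynomials (S(h_1,k_3), S(h_2,k_3)) all reduce to 0 modulo the current basis, so we have a Gröbner basis.
Inter-reduce: drop elements whose leading term is divisible by another's, tail-reduce, and make monic.
Reduced Gröbner basis: {a^2 + 12/5c - 12/5, b}.

Same reduced basis, so the two generating sets span the same ideal.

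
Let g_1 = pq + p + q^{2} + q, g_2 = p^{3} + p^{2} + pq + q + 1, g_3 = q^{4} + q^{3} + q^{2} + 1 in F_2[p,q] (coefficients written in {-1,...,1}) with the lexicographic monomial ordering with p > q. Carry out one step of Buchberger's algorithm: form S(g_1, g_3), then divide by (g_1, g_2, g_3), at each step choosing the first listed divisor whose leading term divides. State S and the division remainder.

S(g_1, g_3) = pq^{2} + p + q^{5} + q^{4}; remainder on division = 0.

lcm(LM(g_1), LM(g_3)) = pq^{4}.
S = (lcm/LT(g_1))·g_1 − (lcm/LT(g_3))·g_3 = pq^{2} + p + q^{5} + q^{4}.
Reduce S modulo (g_1, g_2, g_3) in that order:
  leading term pq^{2}: subtract (q)·g_1 from pq^{2} + p + q^{5} + q^{4} → pq + p + q^{5} + q^{4} + q^{3} + q^{2}
  leading term pq: subtract (1)·g_1 from pq + p + q^{5} + q^{4} + q^{3} + q^{2} → q^{5} + q^{4} + q^{3} + q
  leading term q^{5}: subtract (q)·g_3 from q^{5} + q^{4} + q^{3} + q → 0
The remainder is 0, so this S-polynomial contributes no new basis element.
This is the inner loop of Buchberger's algorithm — each nonzero remainder becomes a new basis element.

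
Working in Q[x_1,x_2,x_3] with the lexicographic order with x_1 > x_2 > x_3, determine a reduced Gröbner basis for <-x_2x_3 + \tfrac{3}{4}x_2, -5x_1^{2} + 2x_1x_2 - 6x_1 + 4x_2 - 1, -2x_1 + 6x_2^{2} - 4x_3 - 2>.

G = {x_1 - 3x_2^{2} + 2x_3 + 1, x_2^{4} - \tfrac{2}{15}x_2^{3} - \tfrac{19}{15}x_2^{2} + \tfrac{1}{45}x_2 + \tfrac{4}{9}x_3^{2} + \tfrac{8}{45}x_3, x_2x_3 - \tfrac{3}{4}x_2, x_3^{3} - \tfrac{7}{20}x_3^{2} - \tfrac{3}{10}x_3}

The reduced Gröbner basis is the canonical form of the ideal for this ordering.

f_1 = -x_2x_3 + \tfrac{3}{4}x_2, LT = x_2x_3.
f_2 = -5x_1^{2} + 2x_1x_2 - 6x_1 + 4x_2 - 1, LT = x_1^{2}.
f_3 = -2x_1 + 6x_2^{2} - 4x_3 - 2, LT = x_1.

S(f_2,f_3): lcm = x_1^{2}. S = 3x_1x_2^{2} - \tfrac{2}{5}x_1x_2 - 2x_1x_3 + \tfrac{1}{5}x_1 - \tfrac{4}{5}x_2 + \tfrac{1}{5}.
  reduce S modulo (f_1, f_2, f_3):
  remainder 9x_2^{4} - \tfrac{6}{5}x_2^{3} - \tfrac{57}{5}x_2^{2} + \tfrac{1}{5}x_2 + 4x_3^{2} + \tfrac{8}{5}x_3 ≠ 0; add g_4 = 9x_2^{4} - \tfrac{6}{5}x_2^{3} - \tfrac{57}{5}x_2^{2} + \tfrac{1}{5}x_2 + 4x_3^{2} + \tfrac{8}{5}x_3 to the basis.

S(f_1,g_4): lcm = x_2^{4}x_3. S = -\tfrac{3}{4}x_2^{4} + \tfrac{2}{15}x_2^{3}x_3 + \tfrac{19}{15}x_2^{2}x_3 - \tfrac{1}{45}x_2x_3 - \tfrac{4}{9}x_3^{3} - \tfrac{8}{45}x_3^{2}.
  reduce S modulo (f_1, f_2, f_3, g_4):
  remainder -\tfrac{4}{9}x_3^{3} + \tfrac{7}{45}x_3^{2} + \tfrac{2}{15}x_3 ≠ 0; add g_5 = -\tfrac{4}{9}x_3^{3} + \tfrac{7}{45}x_3^{2} + \tfrac{2}{15}x_3 to the basis.

The other S-polynomials (S(f_1,f_2), S(f_1,f_3), S(f_2,g_4), S(f_3,g_4), S(f_1,g_5), S(f_2,g_5), S(f_3,g_5), S(g_4,g_5)) all reduce to 0 modulo the current basis, so we have a Gröbner basis.
Inter-reduce: drop elements whose leading term is divisible by another's, tail-reduce, and make monic.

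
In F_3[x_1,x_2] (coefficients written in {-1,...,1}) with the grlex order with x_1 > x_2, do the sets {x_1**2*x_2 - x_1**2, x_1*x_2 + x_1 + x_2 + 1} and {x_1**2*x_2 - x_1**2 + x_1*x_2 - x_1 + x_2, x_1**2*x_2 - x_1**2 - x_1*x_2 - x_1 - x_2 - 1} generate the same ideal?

No, the ideals differ.

Two ideals are equal iff their reduced Gröbner bases coincide (the reduced basis is unique for a fixed ordering).
Buchberger on the first generating set:
f_1 = x_1**2*x_2 - x_1**2, LT = x_1**2*x_2.
f_2 = x_1*x_2 + x_1 + x_2 + 1, LT = x_1*x_2.

S(f_1,f_2): lcm = x_1**2*x_2. S = x_1**2 - x_1*x_2 - x_1.
  leading term x_1**2: no divisor's leading term divides it; move x_1**2 to the remainder.
  leading term x_1*x_2: subtract (-1)·f_2 from -x_1*x_2 - x_1 → x_2 + 1
  leading term x_2: no divisor's leading term divides it; move x_2 to the remainder.
  leading term 1: no divisor's leading term divides it; move 1 to the remainder.
  remainder x_1**2 + x_2 + 1 ≠ 0; add g_3 = x_1**2 + x_2 + 1 to the basis.

S(f_1,g_3): lcm = x_1**2*x_2. S = -x_1**2 - x_2**2 - x_2.
  leading term x_1**2: subtract (-1)·g_3 from -x_1**2 - x_2**2 - x_2 → -x_2**2 + 1
  leading term x_2**2: no divisor's leading term divides it; move -x_2**2 to the remainder.
  leading term 1: no divisor's leading term divides it; move 1 to the remainder.
  remainder -x_2**2 + 1 ≠ 0; add g_4 = -x_2**2 + 1 to the basis.

The other S-polynomials (S(f_2,g_3), S(f_1,g_4), S(f_2,g_4), S(g_3,g_4)) all reduce to 0 modulo the current basis, so we have a Gröbner basis.
Inter-reduce: drop elements whose leading term is divisible by another's, tail-reduce, and make monic.
Reduced Gröbner basis: {x_1**2 + x_2 + 1, x_1*x_2 + x_1 + x_2 + 1, x_2**2 - 1}.

Buchberger on the second generating set:
h_1 = x_1**2*x_2 - x_1**2 + x_1*x_2 - x_1 + x_2, LT = x_1**2*x_2.
h_2 = x_1**2*x_2 - x_1**2 - x_1*x_2 - x_1 - x_2 - 1, LT = x_1**2*x_2.

S(h_1,h_2): lcm = x_1**2*x_2. S = -x_1*x_2 - x_2 + 1.
  leading term x_1*x_2: no divisor's leading term divides it; move -x_1*x_2 to the remainder.
  leading term x_2: no divisor's leading term divides it; move -x_2 to the remainder.
  leading term 1: no divisor's leading term divides it; move 1 to the remainder.
  remainder -x_1*x_2 - x_2 + 1 ≠ 0; add k_3 = -x_1*x_2 - x_2 + 1 to the basis.

S(h_1,k_3): lcm = x_1**2*x_2. S = -x_1**2 + x_2.
  leading term x_1**2: no divisor's leading term divides it; move -x_1**2 to the remainder.
  leading term x_2: no divisor's leading term divides it; move x_2 to the remainder.
  remainder -x_1**2 + x_2 ≠ 0; add k_4 = -x_1**2 + x_2 to the basis.

S(h_1,k_4): lcm = x_1**2*x_2. S = -x_1**2 + x_1*x_2 + x_2**2 - x_1 + x_2.
  leading term x_1**2: subtract (1)·k_4 from -x_1**2 + x_1*x_2 + x_2**2 - x_1 + x_2 → x_1*x_2 + x_2**2 - x_1
  leading term x_1*x_2: subtract (-1)·k_3 from x_1*x_2 + x_2**2 - x_1 → x_2**2 - x_1 - x_2 + 1
  leading term x_2**2: no divisor's leading term divides it; move x_2**2 to the remainder.
  leading term x_1: no divisor's leading term divides it; move -x_1 to the remainder.
  leading term x_2: no divisor's leading term divides it; move -x_2 to the remainder.
  leading term 1: no divisor's leading term divides it; move 1 to the remainder.
  remainder x_2**2 - x_1 - x_2 + 1 ≠ 0; add k_5 = x_2**2 - x_1 - x_2 + 1 to the basis.

The other S-polynomials (S(h_2,k_3), S(h_2,k_4), S(k_3,k_4), S(h_1,k_5), S(h_2,k_5), S(k_3,k_5), S(k_4,k_5)) all reduce to 0 modulo the current basis, so we have a Gröbner basis.
Inter-reduce: drop elements whose leading term is divisible by another's, tail-reduce, and make monic.
Reduced Gröbner basis: {x_1**2 - x_2, x_1*x_2 + x_2 - 1, x_2**2 - x_1 - x_2 + 1}.

Since the reduced bases disagree, the two ideals are not the same.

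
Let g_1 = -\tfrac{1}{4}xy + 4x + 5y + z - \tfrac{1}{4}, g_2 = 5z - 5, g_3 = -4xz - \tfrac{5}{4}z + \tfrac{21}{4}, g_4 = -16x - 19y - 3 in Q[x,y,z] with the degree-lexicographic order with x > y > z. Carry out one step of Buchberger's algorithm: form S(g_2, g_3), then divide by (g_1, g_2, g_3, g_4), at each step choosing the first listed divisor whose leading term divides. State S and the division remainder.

lcm(LM(g_2), LM(g_3)) = xz.
S = (lcm/LT(g_2))·g_2 − (lcm/LT(g_3))·g_3 = -x - \tfrac{5}{16}z + \tfrac{21}{16}.
Reduce S modulo (g_1, g_2, g_3, g_4) in that order:
  leading term x: subtract (\tfrac{1}{16})·g_4 from -x - \tfrac{5}{16}z + \tfrac{21}{16} → \tfrac{19}{16}y - \tfrac{5}{16}z + \tfrac{3}{2}
  leading term y: no divisor's leading term divides it; move \tfrac{19}{16}y to the remainder.
  leading term z: subtract (-\tfrac{1}{16})·g_2 from -\tfrac{5}{16}z + \tfrac{3}{2} → \tfrac{19}{16}
  leading term 1: no divisor's leading term divides it; move \tfrac{19}{16} to the remainder.
The remainder \tfrac{19}{16}y + \tfrac{19}{16} is nonzero, so it would be added as the next basis element.

S(g_2, g_3) = -x - \tfrac{5}{16}z + \tfrac{21}{16}; remainder on division = \tfrac{19}{16}y + \tfrac{19}{16}.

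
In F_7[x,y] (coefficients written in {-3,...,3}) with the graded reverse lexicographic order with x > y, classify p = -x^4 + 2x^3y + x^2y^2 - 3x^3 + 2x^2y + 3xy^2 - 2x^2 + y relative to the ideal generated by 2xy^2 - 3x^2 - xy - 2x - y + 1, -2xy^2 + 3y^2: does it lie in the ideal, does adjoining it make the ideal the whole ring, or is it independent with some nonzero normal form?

-x^4 + 2x^3y + x^2y^2 - 3x^3 + 2x^2y + 3xy^2 - 2x^2 + y is independent of I; its normal form modulo I is y^2 + y.

First compute the reduced Gröbner basis of I by Buchberger's algorithm.
f_1 = 2xy^2 - 3x^2 - xy - 2x - y + 1, LT = xy^2.
f_2 = -2xy^2 + 3y^2, LT = xy^2.

S(f_1,f_2): lcm = xy^2. S = 2x^2 + 3xy - 2y^2 - x + 3y - 3.
  leading term x^2: no divisor's leading term divides it; move 2x^2 to the remainder.
  leading term xy: no divisor's leading term divides it; move 3xy to the remainder.
  leading term y^2: no divisor's leading term divides it; move -2y^2 to the remainder.
  leading term x: no divisor's leading term divides it; move -x to the remainder.
  leading term y: no divisor's leading term divides it; move 3y to the remainder.
  leading term 1: no divisor's leading term divides it; move -3 to the remainder.
  remainder 2x^2 + 3xy - 2y^2 - x + 3y - 3 ≠ 0; add h_3 = 2x^2 + 3xy - 2y^2 - x + 3y - 3 to the basis.

S(f_1,h_3): lcm = x^2y^2. S = 2xy^3 + y^4 + 2x^3 + 3x^2y - 3xy^2 + 2y^3 - x^2 + 3xy - 2y^2 - 3x.
  leading term xy^3: subtract (y)·f_1 from 2xy^3 + y^4 + 2x^3 + 3x^2y - 3xy^2 + 2y^3 - x^2 + 3xy - 2y^2 - 3x → y^4 + 2x^3 - x^2y - 2xy^2 + 2y^3 - x^2 - 2xy - y^2 - 3x - y
  leading term y^4: no divisor's leading term divides it; move y^4 to the remainder.
  leading term x^3: subtract (x)·h_3 from 2x^3 - x^2y - 2xy^2 + 2y^3 - x^2 - 2xy - y^2 - 3x - y → 3x^2y + 2y^3 + 2xy - y^2 - y
  leading term x^2y: subtract (-2y)·h_3 from 3x^2y + 2y^3 + 2xy - y^2 - y → -xy^2 - 2y^3 - 2y^2
  leading term xy^2: subtract (3)·f_1 from -xy^2 - 2y^3 - 2y^2 → -2y^3 + 2x^2 + 3xy - 2y^2 - x + 3y - 3
  leading term y^3: no divisor's leading term divides it; move -2y^3 to the remainder.
  leading term x^2: subtract (1)·h_3 from 2x^2 + 3xy - 2y^2 - x + 3y - 3 → 0
  remainder y^4 - 2y^3 ≠ 0; add h_4 = y^4 - 2y^3 to the basis.

The other S-polynomials (S(f_2,h_3), S(f_1,h_4), S(f_2,h_4), S(h_3,h_4)) all reduce to 0 modulo the current basis, so we have a Gröbner basis.
Inter-reduce: drop elements whose leading term is divisible by another's, tail-reduce, and make monic.
Reduced Gröbner basis: {y^4 - 2y^3, xy^2 + 2y^2, x^2 - 2xy - y^2 + 3x - 2y + 2}.
Label its elements g_1 = y^4 - 2y^3, g_2 = xy^2 + 2y^2, g_3 = x^2 - 2xy - y^2 + 3x - 2y + 2.

Reduce p = -x^4 + 2x^3y + x^2y^2 - 3x^3 + 2x^2y + 3xy^2 - 2x^2 + y modulo G:
  leading term x^4: subtract (-x^2)·g_3 from -x^4 + 2x^3y + x^2y^2 - 3x^3 + 2x^2y + 3xy^2 - 2x^2 + y → 3xy^2 + y
  leading term xy^2: subtract (3)·g_2 from 3xy^2 + y → y^2 + y
  leading term y^2: no divisor's leading term divides it; move y^2 to the remainder.
  leading term y: no divisor's leading term divides it; move y to the remainder.
  normal form = y^2 + y.
The normal form is nonzero, so p ∉ I. Since p minus its normal form lies in I, I + (p) = I + (r) where r = y^2 + y; decide whether this ideal is the whole ring.
Run Buchberger on G together with r (pairs among the g_i already reduce to 0 since G is a Gröbner basis):
g_1 = y^4 - 2y^3, LT = y^4.
g_2 = xy^2 + 2y^2, LT = xy^2.
g_3 = x^2 - 2xy - y^2 + 3x - 2y + 2, LT = x^2.
r = y^2 + y, LT = y^2.

S(g_1,r): lcm = y^4. S = -3y^3.
  leading term y^3: subtract (-3y)·r from -3y^3 → 3y^2
  leading term y^2: subtract (3)·r from 3y^2 → -3y
  leading term y: no divisor's leading term divides it; move -3y to the remainder.
  remainder -3y ≠ 0; add m_5 = -3y to the basis.

The other S-polynomials (S(g_1,g_2), S(g_1,g_3), S(g_2,g_3), S(g_2,r), S(g_3,r), S(g_1,m_5), S(g_2,m_5), S(g_3,m_5), S(r,m_5)) all reduce to 0 modulo the current basis, so we have a Gröbner basis.
Inter-reduce: drop elements whose leading term is divisible by another's, tail-reduce, and make monic.
Reduced Gröbner basis: {x^2 + 3x + 2, y}.
The reduced Gröbner basis of I + (p) is {x^2 + 3x + 2, y} ≠ {1}, a proper ideal, so the enlarged system stays consistent: p is independent of I, with normal form y^2 + y.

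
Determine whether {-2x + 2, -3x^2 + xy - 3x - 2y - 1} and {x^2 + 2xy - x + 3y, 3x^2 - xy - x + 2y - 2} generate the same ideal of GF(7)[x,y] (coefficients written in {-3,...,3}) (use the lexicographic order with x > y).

Equality of ideals is decidable: compute both reduced Gröbner bases (unique for the ordering) and check whether they agree.
Buchberger on the first generating set:
f_1 = -2x + 2, LT = x.
f_2 = -3x^2 + xy - 3x - 2y - 1, LT = x^2.

S(f_1,f_2): lcm = x^2. S = -2xy - 2x - 3y + 2.
  leading term xy: subtract (y)·f_1 from -2xy - 2x - 3y + 2 → -2x + 2y + 2
  leading term x: subtract (1)·f_1 from -2x + 2y + 2 → 2y
  leading term y: no divisor's leading term divides it; move 2y to the remainder.
  remainder 2y ≠ 0; add g_3 = 2y to the basis.

The other S-polynomials (S(f_1,g_3), S(f_2,g_3)) all reduce to 0 modulo the current basis, so we have a Gröbner basis.
Inter-reduce: drop elements whose leading term is divisible by another's, tail-reduce, and make monic.
Reduced Gröbner basis: {x - 1, y}.

Buchberger on the second generating set:
h_1 = x^2 + 2xy - x + 3y, LT = x^2.
h_2 = 3x^2 - xy - x + 2y - 2, LT = x^2.

S(h_1,h_2): lcm = x^2. S = -3x + 3.
  leading term x: no divisor's leading term divides it; move -3x to the remainder.
  leading term 1: no divisor's leading term divides it; move 3 to the remainder.
  remainder -3x + 3 ≠ 0; add k_3 = -3x + 3 to the basis.

S(h_1,k_3): lcm = x^2. S = 2xy + 3y.
  leading term xy: subtract (-3y)·k_3 from 2xy + 3y → -2y
  leading term y: no divisor's leading term divides it; move -2y to the remainder.
  remainder -2y ≠ 0; add k_4 = -2y to the basis.

The other S-polynomials (S(h_2,k_3), S(h_1,k_4), S(h_2,k_4), S(k_3,k_4)) all reduce to 0 modulo the current basis, so we have a Gröbner basis.
Inter-reduce: drop elements whose leading term is divisible by another's, tail-reduce, and make monic.
Reduced Gröbner basis: {x - 1, y}.

Same reduced basis, so the two generating sets span the same ideal.

Yes, the ideals are equal.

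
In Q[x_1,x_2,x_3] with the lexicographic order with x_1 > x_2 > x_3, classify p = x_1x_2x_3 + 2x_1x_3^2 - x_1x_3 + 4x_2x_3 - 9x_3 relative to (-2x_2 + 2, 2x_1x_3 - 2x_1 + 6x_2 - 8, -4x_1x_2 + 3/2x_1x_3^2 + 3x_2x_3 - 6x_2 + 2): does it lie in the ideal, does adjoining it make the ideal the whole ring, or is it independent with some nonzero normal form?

x_1x_2x_3 + 2x_1x_3^2 - x_1x_3 + 4x_2x_3 - 9x_3 is independent of I; its normal form modulo I is 3/5x_3.

First compute the reduced Gröbner basis of I by Buchberger's algorithm.
f_1 = -2x_2 + 2, LT = x_2.
f_2 = 2x_1x_3 - 2x_1 + 6x_2 - 8, LT = x_1x_3.
f_3 = -4x_1x_2 + 3/2x_1x_3^2 + 3x_2x_3 - 6x_2 + 2, LT = x_1x_2.

S(f_1,f_3): lcm = x_1x_2. S = 3/8x_1x_3^2 - x_1 + 3/4x_2x_3 - 3/2x_2 + 1/2.
  leading term x_1x_3^2: subtract (3/16x_3)·f_2 from 3/8x_1x_3^2 - x_1 + 3/4x_2x_3 - 3/2x_2 + 1/2 → 3/8x_1x_3 - x_1 - 3/8x_2x_3 - 3/2x_2 + 3/2x_3 + 1/2
  leading term x_1x_3: subtract (3/16)·f_2 from 3/8x_1x_3 - x_1 - 3/8x_2x_3 - 3/2x_2 + 3/2x_3 + 1/2 → -5/8x_1 - 3/8x_2x_3 - 21/8x_2 + 3/2x_3 + 2
  leading term x_1: no divisor's leading term divides it; move -5/8x_1 to the remainder.
  leading term x_2x_3: subtract (3/16x_3)·f_1 from -3/8x_2x_3 - 21/8x_2 + 3/2x_3 + 2 → -21/8x_2 + 9/8x_3 + 2
  leading term x_2: subtract (21/16)·f_1 from -21/8x_2 + 9/8x_3 + 2 → 9/8x_3 - 5/8
  leading term x_3: no divisor's leading term divides it; move 9/8x_3 to the remainder.
  leading term 1: no divisor's leading term divides it; move -5/8 to the remainder.
  remainder -5/8x_1 + 9/8x_3 - 5/8 ≠ 0; add h_4 = -5/8x_1 + 9/8x_3 - 5/8 to the basis.

S(f_2,f_3): lcm = x_1x_2x_3. S = -x_1x_2 + 3/8x_1x_3^3 + 3x_2^2 + 3/4x_2x_3^2 - 3/2x_2x_3 - 4x_2 + 1/2x_3.
  leading term x_1x_2: subtract (1/2x_1)·f_1 from -x_1x_2 + 3/8x_1x_3^3 + 3x_2^2 + 3/4x_2x_3^2 - 3/2x_2x_3 - 4x_2 + 1/2x_3 → 3/8x_1x_3^3 - x_1 + 3x_2^2 + 3/4x_2x_3^2 - 3/2x_2x_3 - 4x_2 + 1/2x_3
  leading term x_1x_3^3: subtract (3/16x_3^2)·f_2 from 3/8x_1x_3^3 - x_1 + 3x_2^2 + 3/4x_2x_3^2 - 3/2x_2x_3 - 4x_2 + 1/2x_3 → 3/8x_1x_3^2 - x_1 + 3x_2^2 - 3/8x_2x_3^2 - 3/2x_2x_3 - 4x_2 + 3/2x_3^2 + 1/2x_3
  leading term x_1x_3^2: subtract (3/16x_3)·f_2 from 3/8x_1x_3^2 - x_1 + 3x_2^2 - 3/8x_2x_3^2 - 3/2x_2x_3 - 4x_2 + 3/2x_3^2 + 1/2x_3 → 3/8x_1x_3 - x_1 + 3x_2^2 - 3/8x_2x_3^2 - 21/8x_2x_3 - 4x_2 + 3/2x_3^2 + 2x_3
  leading term x_1x_3: subtract (3/16)·f_2 from 3/8x_1x_3 - x_1 + 3x_2^2 - 3/8x_2x_3^2 - 21/8x_2x_3 - 4x_2 + 3/2x_3^2 + 2x_3 → -5/8x_1 + 3x_2^2 - 3/8x_2x_3^2 - 21/8x_2x_3 - 41/8x_2 + 3/2x_3^2 + 2x_3 + 3/2
  leading term x_1: subtract (1)·h_4 from -5/8x_1 + 3x_2^2 - 3/8x_2x_3^2 - 21/8x_2x_3 - 41/8x_2 + 3/2x_3^2 + 2x_3 + 3/2 → 3x_2^2 - 3/8x_2x_3^2 - 21/8x_2x_3 - 41/8x_2 + 3/2x_3^2 + 7/8x_3 + 17/8
  leading term x_2^2: subtract (-3/2x_2)·f_1 from 3x_2^2 - 3/8x_2x_3^2 - 21/8x_2x_3 - 41/8x_2 + 3/2x_3^2 + 7/8x_3 + 17/8 → -3/8x_2x_3^2 - 21/8x_2x_3 - 17/8x_2 + 3/2x_3^2 + 7/8x_3 + 17/8
  leading term x_2x_3^2: subtract (3/16x_3^2)·f_1 from -3/8x_2x_3^2 - 21/8x_2x_3 - 17/8x_2 + 3/2x_3^2 + 7/8x_3 + 17/8 → -21/8x_2x_3 - 17/8x_2 + 9/8x_3^2 + 7/8x_3 + 17/8
  leading term x_2x_3: subtract (21/16x_3)·f_1 from -21/8x_2x_3 - 17/8x_2 + 9/8x_3^2 + 7/8x_3 + 17/8 → -17/8x_2 + 9/8x_3^2 - 7/4x_3 + 17/8
  leading term x_2: subtract (17/16)·f_1 from -17/8x_2 + 9/8x_3^2 - 7/4x_3 + 17/8 → 9/8x_3^2 - 7/4x_3
  leading term x_3^2: no divisor's leading term divides it; move 9/8x_3^2 to the remainder.
  leading term x_3: no divisor's leading term divides it; move -7/4x_3 to the remainder.
  remainder 9/8x_3^2 - 7/4x_3 ≠ 0; add h_5 = 9/8x_3^2 - 7/4x_3 to the basis.

The other S-polynomials (S(f_1,f_2), S(f_1,h_4), S(f_2,h_4), S(f_3,h_4), S(f_1,h_5), S(f_2,h_5), S(f_3,h_5), S(h_4,h_5)) all reduce to 0 modulo the current basis, so we have a Gröbner basis.
Inter-reduce: drop elements whose leading term is divisible by another's, tail-reduce, and make monic.
Reduced Gröbner basis: {x_1 - 9/5x_3 + 1, x_2 - 1, x_3^2 - 14/9x_3}.
Label its elements g_1 = x_1 - 9/5x_3 + 1, g_2 = x_2 - 1, g_3 = x_3^2 - 14/9x_3.

Reduce p = x_1x_2x_3 + 2x_1x_3^2 - x_1x_3 + 4x_2x_3 - 9x_3 modulo G:
  leading term x_1x_2x_3: subtract (x_2x_3)·g_1 from x_1x_2x_3 + 2x_1x_3^2 - x_1x_3 + 4x_2x_3 - 9x_3 → 2x_1x_3^2 - x_1x_3 + 9/5x_2x_3^2 + 3x_2x_3 - 9x_3
  leading term x_1x_3^2: subtract (2x_3^2)·g_1 from 2x_1x_3^2 - x_1x_3 + 9/5x_2x_3^2 + 3x_2x_3 - 9x_3 → -x_1x_3 + 9/5x_2x_3^2 + 3x_2x_3 + 18/5x_3^3 - 2x_3^2 - 9x_3
  leading term x_1x_3: subtract (-x_3)·g_1 from -x_1x_3 + 9/5x_2x_3^2 + 3x_2x_3 + 18/5x_3^3 - 2x_3^2 - 9x_3 → 9/5x_2x_3^2 + 3x_2x_3 + 18/5x_3^3 - 19/5x_3^2 - 8x_3
  leading term x_2x_3^2: subtract (9/5x_3^2)·g_2 from 9/5x_2x_3^2 + 3x_2x_3 + 18/5x_3^3 - 19/5x_3^2 - 8x_3 → 3x_2x_3 + 18/5x_3^3 - 2x_3^2 - 8x_3
  leading term x_2x_3: subtract (3x_3)·g_2 from 3x_2x_3 + 18/5x_3^3 - 2x_3^2 - 8x_3 → 18/5x_3^3 - 2x_3^2 - 5x_3
  leading term x_3^3: subtract (18/5x_3)·g_3 from 18/5x_3^3 - 2x_3^2 - 5x_3 → 18/5x_3^2 - 5x_3
  leading term x_3^2: subtract (18/5)·g_3 from 18/5x_3^2 - 5x_3 → 3/5x_3
  leading term x_3: no divisor's leading term divides it; move 3/5x_3 to the remainder.
  normal form = 3/5x_3.
The normal form is nonzero, so p ∉ I. Since p minus its normal form lies in I, I + (p) = I + (r) where r = 3/5x_3; decide whether this ideal is the whole ring.
Run Buchberger on G together with r (pairs among the g_i already reduce to 0 since G is a Gröbner basis):
g_1 = x_1 - 9/5x_3 + 1, LT = x_1.
g_2 = x_2 - 1, LT = x_2.
g_3 = x_3^2 - 14/9x_3, LT = x_3^2.
r = 3/5x_3, LT = x_3.

The S-polynomials (S(g_1,g_2), S(g_1,g_3), S(g_1,r), S(g_2,g_3), S(g_2,r), S(g_3,r)) all reduce to 0 modulo the current basis, so we have a Gröbner basis.
Inter-reduce: drop elements whose leading term is divisible by another's, tail-reduce, and make monic.
Reduced Gröbner basis: {x_1 + 1, x_2 - 1, x_3}.
The reduced Gröbner basis of I + (p) is {x_1 + 1, x_2 - 1, x_3} ≠ {1}, a proper ideal, so the enlarged system stays consistent: p is independent of I, with normal form 3/5x_3.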